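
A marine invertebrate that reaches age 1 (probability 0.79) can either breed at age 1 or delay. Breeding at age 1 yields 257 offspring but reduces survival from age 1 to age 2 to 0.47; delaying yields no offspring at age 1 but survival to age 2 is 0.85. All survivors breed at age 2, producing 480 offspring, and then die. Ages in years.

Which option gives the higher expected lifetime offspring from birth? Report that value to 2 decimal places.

381.25

breed at age 1: R₀ = 0.79 × (257 + 0.47 × 480) = 0.79 × 482.6000 = 381.2540
delay to age 2: R₀ = 0.79 × (0.85 × 480) = 0.79 × 408.0000 = 322.3200
Higher: breed at age 1 (381.2540).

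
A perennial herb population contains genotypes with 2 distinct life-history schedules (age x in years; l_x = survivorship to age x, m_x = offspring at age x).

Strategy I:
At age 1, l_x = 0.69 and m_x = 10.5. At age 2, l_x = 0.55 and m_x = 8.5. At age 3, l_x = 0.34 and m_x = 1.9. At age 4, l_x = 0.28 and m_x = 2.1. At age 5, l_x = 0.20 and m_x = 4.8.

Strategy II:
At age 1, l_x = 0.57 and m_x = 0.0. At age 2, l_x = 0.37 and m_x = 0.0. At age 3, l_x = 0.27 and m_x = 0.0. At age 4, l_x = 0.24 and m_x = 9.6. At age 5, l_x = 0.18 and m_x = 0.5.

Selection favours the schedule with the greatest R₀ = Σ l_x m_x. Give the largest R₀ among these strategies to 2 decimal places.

14.11

Strategy I: R₀ = 0.69×10.5 + 0.55×8.5 + 0.34×1.9 + 0.28×2.1 + 0.20×4.8 = 14.1140
Strategy II: R₀ = 0.57×0.0 + 0.37×0.0 + 0.27×0.0 + 0.24×9.6 + 0.18×0.5 = 2.3940
Highest R₀: strategy I with 14.1140.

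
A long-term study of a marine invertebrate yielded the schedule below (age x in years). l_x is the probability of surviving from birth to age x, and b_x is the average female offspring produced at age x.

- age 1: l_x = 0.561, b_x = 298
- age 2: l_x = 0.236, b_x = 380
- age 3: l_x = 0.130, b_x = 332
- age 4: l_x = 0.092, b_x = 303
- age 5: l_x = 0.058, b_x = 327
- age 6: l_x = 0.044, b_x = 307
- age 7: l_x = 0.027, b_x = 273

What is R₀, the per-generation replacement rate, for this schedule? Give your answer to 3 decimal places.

R₀ = Σ l_x b_x:
  age 1: 0.561 × 298 = 167.1780
  age 2: 0.236 × 380 = 89.6800
  age 3: 0.130 × 332 = 43.1600
  age 4: 0.092 × 303 = 27.8760
  age 5: 0.058 × 327 = 18.9660
  age 6: 0.044 × 307 = 13.5080
  age 7: 0.027 × 273 = 7.3710
R₀ = 167.1780 + 89.6800 + 43.1600 + 27.8760 + 18.9660 + 13.5080 + 7.3710 = 367.7390

367.739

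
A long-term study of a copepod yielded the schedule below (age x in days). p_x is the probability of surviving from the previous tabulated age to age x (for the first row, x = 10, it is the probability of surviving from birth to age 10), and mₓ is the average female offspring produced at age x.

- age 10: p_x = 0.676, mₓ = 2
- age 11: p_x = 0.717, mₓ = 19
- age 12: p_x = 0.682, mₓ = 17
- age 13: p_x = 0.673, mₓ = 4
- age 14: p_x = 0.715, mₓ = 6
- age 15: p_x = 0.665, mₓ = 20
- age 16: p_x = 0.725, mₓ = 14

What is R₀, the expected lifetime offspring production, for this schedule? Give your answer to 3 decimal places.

21.214

Survivorship from birth: l_x = p_10·p_11·…·p_x.
  l_10 = 0.67600
  l_11 = 0.48469
  l_12 = 0.33056
  l_13 = 0.22247
  l_14 = 0.15906
  l_15 = 0.10578
  l_16 = 0.07669
R₀ = Σ l_x mₓ:
  age 10: 0.67600 × 2 = 1.3520
  age 11: 0.48469 × 19 = 9.2091
  age 12: 0.33056 × 17 = 5.6195
  age 13: 0.22247 × 4 = 0.8899
  age 14: 0.15906 × 6 = 0.9544
  age 15: 0.10578 × 20 = 2.1156
  age 16: 0.07669 × 14 = 1.0737
R₀ = 1.3520 + 9.2091 + 5.6195 + 0.8899 + 0.9544 + 2.1156 + 1.0737 = 21.2141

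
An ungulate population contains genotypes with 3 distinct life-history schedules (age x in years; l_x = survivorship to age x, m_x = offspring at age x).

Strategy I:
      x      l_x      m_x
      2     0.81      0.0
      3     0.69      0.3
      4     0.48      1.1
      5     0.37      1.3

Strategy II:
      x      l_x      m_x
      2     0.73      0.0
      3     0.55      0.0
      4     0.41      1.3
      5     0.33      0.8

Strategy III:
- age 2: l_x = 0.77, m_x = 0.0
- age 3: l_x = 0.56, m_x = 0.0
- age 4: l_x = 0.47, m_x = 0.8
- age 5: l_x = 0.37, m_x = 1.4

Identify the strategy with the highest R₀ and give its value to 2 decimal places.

Strategy I: R₀ = 0.81×0.0 + 0.69×0.3 + 0.48×1.1 + 0.37×1.3 = 1.2160
Strategy II: R₀ = 0.73×0.0 + 0.55×0.0 + 0.41×1.3 + 0.33×0.8 = 0.7970
Strategy III: R₀ = 0.77×0.0 + 0.56×0.0 + 0.47×0.8 + 0.37×1.4 = 0.8940
Highest R₀: strategy I with 1.2160.

1.22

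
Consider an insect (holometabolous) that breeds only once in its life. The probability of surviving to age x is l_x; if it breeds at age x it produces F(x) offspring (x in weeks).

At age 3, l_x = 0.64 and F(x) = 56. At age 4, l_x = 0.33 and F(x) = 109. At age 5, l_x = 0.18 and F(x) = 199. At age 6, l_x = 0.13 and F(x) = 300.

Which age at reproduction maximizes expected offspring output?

Expected offspring if breeding at age x = l_x × F(x):
  age 3: 0.64 × 56 = 35.840
  age 4: 0.33 × 109 = 35.970
  age 5: 0.18 × 199 = 35.820
  age 6: 0.13 × 300 = 39.000
Maximum at age 6 (39.000).

6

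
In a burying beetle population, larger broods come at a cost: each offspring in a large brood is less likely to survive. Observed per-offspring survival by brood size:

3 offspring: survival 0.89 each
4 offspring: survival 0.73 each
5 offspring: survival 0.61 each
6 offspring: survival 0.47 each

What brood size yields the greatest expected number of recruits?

5

Expected recruits = c × s(c):
  c=3: 3 × 0.89 = 2.670
  c=4: 4 × 0.73 = 2.920
  c=5: 5 × 0.61 = 3.050
  c=6: 6 × 0.47 = 2.820
Maximum at c = 5 (3.050 recruits).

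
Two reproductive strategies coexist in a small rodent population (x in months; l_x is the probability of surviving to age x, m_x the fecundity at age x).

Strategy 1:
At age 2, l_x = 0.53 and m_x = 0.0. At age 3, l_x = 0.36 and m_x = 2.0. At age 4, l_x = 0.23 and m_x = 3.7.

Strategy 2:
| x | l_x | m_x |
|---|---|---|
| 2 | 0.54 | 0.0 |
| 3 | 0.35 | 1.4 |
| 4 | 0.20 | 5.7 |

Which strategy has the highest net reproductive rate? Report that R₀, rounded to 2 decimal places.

Strategy 1: R₀ = 0.53×0.0 + 0.36×2.0 + 0.23×3.7 = 1.5710
Strategy 2: R₀ = 0.54×0.0 + 0.35×1.4 + 0.20×5.7 = 1.6300
Highest R₀: strategy 2 with 1.6300.

1.63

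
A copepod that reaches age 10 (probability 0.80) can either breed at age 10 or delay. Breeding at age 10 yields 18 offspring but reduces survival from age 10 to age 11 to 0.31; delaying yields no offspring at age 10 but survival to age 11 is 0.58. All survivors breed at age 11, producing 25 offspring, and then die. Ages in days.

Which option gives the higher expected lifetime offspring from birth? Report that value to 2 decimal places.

breed at age 10: R₀ = 0.80 × (18 + 0.31 × 25) = 0.80 × 25.7500 = 20.6000
delay to age 11: R₀ = 0.80 × (0.58 × 25) = 0.80 × 14.5000 = 11.6000
Higher: breed at age 10 (20.6000).

20.60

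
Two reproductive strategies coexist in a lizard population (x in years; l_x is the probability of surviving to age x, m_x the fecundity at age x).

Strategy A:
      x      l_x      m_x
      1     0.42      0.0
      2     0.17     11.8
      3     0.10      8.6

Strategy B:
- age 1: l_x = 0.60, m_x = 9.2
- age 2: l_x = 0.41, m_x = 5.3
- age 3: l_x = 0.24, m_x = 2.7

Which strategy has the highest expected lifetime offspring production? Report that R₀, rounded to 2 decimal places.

8.34

Strategy A: R₀ = 0.42×0.0 + 0.17×11.8 + 0.10×8.6 = 2.8660
Strategy B: R₀ = 0.60×9.2 + 0.41×5.3 + 0.24×2.7 = 8.3410
Highest R₀: strategy B with 8.3410.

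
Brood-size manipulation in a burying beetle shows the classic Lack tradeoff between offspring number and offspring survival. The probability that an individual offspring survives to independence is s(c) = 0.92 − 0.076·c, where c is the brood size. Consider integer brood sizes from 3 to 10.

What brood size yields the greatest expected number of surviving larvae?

Expected surviving larvae = c × s(c):
  c=3: 3 × 0.692 = 2.076
  c=4: 4 × 0.616 = 2.464
  c=5: 5 × 0.540 = 2.700
  c=6: 6 × 0.464 = 2.784
  c=7: 7 × 0.388 = 2.716
  c=8: 8 × 0.312 = 2.496
  c=9: 9 × 0.236 = 2.124
  c=10: 10 × 0.160 = 1.600
Maximum at c = 6 (2.784 surviving larvae).

6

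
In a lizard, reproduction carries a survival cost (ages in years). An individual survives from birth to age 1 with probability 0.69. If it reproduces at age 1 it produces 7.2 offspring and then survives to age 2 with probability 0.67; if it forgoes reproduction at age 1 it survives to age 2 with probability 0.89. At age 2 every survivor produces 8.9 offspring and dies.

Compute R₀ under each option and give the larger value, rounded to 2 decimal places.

breed at age 1: R₀ = 0.69 × (7.2 + 0.67 × 8.9) = 0.69 × 13.1630 = 9.0825
delay to age 2: R₀ = 0.69 × (0.89 × 8.9) = 0.69 × 7.9210 = 5.4655
Higher: breed at age 1 (9.0825).

9.08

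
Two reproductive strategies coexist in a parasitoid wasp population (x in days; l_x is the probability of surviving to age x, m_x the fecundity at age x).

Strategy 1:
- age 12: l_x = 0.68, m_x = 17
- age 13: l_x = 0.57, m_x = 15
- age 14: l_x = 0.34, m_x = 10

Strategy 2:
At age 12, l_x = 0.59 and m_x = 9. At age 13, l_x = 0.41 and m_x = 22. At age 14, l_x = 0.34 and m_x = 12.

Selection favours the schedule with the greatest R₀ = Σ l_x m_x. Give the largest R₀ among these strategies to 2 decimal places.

23.51

Strategy 1: R₀ = 0.68×17 + 0.57×15 + 0.34×10 = 23.5100
Strategy 2: R₀ = 0.59×9 + 0.41×22 + 0.34×12 = 18.4100
Highest R₀: strategy 1 with 23.5100.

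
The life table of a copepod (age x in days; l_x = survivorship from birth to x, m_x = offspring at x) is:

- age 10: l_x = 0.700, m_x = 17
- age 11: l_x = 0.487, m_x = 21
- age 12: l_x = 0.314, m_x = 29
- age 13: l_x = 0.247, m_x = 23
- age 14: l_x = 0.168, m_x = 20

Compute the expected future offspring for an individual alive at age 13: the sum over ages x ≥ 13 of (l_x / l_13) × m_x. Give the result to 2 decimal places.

l_13 = 0.247. Conditional survival from age 13 to x is l_x / l_13.
  x=13: (0.247/0.247) × 23 = 23.0000
  x=14: (0.168/0.247) × 20 = 13.6032
Sum = 23.0000 + 13.6032 = 36.6032

36.60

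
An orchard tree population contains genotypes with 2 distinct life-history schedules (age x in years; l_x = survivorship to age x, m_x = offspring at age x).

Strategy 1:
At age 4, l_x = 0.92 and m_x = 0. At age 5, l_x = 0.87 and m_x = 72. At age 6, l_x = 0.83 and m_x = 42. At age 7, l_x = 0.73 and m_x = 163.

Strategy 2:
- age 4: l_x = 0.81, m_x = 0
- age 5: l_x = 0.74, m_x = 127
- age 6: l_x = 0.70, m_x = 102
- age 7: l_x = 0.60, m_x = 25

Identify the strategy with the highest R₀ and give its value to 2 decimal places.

216.49

Strategy 1: R₀ = 0.92×0 + 0.87×72 + 0.83×42 + 0.73×163 = 216.4900
Strategy 2: R₀ = 0.81×0 + 0.74×127 + 0.70×102 + 0.60×25 = 180.3800
Highest R₀: strategy 1 with 216.4900.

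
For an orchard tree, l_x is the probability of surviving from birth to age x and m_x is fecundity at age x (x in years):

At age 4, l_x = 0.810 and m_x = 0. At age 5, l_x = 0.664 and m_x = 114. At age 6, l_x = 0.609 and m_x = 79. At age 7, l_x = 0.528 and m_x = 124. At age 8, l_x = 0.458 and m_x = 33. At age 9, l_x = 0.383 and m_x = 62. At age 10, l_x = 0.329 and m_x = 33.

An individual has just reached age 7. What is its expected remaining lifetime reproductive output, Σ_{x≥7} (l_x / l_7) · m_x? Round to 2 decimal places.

l_7 = 0.528. Conditional survival from age 7 to x is l_x / l_7.
  x=7: (0.528/0.528) × 124 = 124.0000
  x=8: (0.458/0.528) × 33 = 28.6250
  x=9: (0.383/0.528) × 62 = 44.9735
  x=10: (0.329/0.528) × 33 = 20.5625
Sum = 124.0000 + 28.6250 + 44.9735 + 20.5625 = 218.1610

218.16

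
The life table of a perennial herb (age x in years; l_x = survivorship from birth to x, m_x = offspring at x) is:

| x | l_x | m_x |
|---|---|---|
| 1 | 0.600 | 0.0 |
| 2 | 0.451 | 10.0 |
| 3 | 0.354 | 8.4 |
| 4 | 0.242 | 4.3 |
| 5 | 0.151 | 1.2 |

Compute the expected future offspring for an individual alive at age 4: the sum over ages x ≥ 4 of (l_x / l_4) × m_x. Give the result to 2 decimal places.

l_4 = 0.242. Conditional survival from age 4 to x is l_x / l_4.
  x=4: (0.242/0.242) × 4.3 = 4.3000
  x=5: (0.151/0.242) × 1.2 = 0.7488
Sum = 4.3000 + 0.7488 = 5.0488

5.05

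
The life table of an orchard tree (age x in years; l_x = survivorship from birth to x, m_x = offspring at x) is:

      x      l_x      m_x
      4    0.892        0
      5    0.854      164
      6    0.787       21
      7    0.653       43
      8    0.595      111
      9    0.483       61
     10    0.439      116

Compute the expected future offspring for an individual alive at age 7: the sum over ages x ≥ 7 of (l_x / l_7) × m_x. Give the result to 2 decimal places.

l_7 = 0.653. Conditional survival from age 7 to x is l_x / l_7.
  x=7: (0.653/0.653) × 43 = 43.0000
  x=8: (0.595/0.653) × 111 = 101.1409
  x=9: (0.483/0.653) × 61 = 45.1194
  x=10: (0.439/0.653) × 116 = 77.9847
Sum = 43.0000 + 101.1409 + 45.1194 + 77.9847 = 267.2450

267.25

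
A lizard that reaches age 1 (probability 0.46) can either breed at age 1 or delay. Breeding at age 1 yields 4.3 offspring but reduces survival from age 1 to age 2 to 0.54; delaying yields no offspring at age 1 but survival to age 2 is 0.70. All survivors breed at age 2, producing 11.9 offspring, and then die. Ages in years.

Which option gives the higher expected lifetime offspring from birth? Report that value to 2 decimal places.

breed at age 1: R₀ = 0.46 × (4.3 + 0.54 × 11.9) = 0.46 × 10.7260 = 4.9340
delay to age 2: R₀ = 0.46 × (0.70 × 11.9) = 0.46 × 8.3300 = 3.8318
Higher: breed at age 1 (4.9340).

4.93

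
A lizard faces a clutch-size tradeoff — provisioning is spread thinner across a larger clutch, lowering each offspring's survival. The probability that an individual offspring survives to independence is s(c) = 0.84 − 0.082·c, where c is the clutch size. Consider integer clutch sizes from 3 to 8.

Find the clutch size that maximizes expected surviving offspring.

Expected surviving offspring = c × s(c):
  c=3: 3 × 0.594 = 1.782
  c=4: 4 × 0.512 = 2.048
  c=5: 5 × 0.430 = 2.150
  c=6: 6 × 0.348 = 2.088
  c=7: 7 × 0.266 = 1.862
  c=8: 8 × 0.184 = 1.472
Maximum at c = 5 (2.150 surviving offspring).

5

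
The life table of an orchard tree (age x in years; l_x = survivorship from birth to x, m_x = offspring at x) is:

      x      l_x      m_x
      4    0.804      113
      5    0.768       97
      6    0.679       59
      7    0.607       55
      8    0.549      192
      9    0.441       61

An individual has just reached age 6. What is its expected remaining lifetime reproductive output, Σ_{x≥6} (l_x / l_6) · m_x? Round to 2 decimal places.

303.03

l_6 = 0.679. Conditional survival from age 6 to x is l_x / l_6.
  x=6: (0.679/0.679) × 59 = 59.0000
  x=7: (0.607/0.679) × 55 = 49.1679
  x=8: (0.549/0.679) × 192 = 155.2401
  x=9: (0.441/0.679) × 61 = 39.6186
Sum = 59.0000 + 49.1679 + 155.2401 + 39.6186 = 303.0265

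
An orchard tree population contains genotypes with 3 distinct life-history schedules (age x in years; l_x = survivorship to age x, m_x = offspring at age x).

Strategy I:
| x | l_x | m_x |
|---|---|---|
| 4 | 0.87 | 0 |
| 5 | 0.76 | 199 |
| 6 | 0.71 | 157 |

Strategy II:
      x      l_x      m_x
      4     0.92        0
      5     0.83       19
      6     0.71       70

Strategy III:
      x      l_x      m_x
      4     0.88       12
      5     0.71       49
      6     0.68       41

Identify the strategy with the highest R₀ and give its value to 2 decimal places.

Strategy I: R₀ = 0.87×0 + 0.76×199 + 0.71×157 = 262.7100
Strategy II: R₀ = 0.92×0 + 0.83×19 + 0.71×70 = 65.4700
Strategy III: R₀ = 0.88×12 + 0.71×49 + 0.68×41 = 73.2300
Highest R₀: strategy I with 262.7100.

262.71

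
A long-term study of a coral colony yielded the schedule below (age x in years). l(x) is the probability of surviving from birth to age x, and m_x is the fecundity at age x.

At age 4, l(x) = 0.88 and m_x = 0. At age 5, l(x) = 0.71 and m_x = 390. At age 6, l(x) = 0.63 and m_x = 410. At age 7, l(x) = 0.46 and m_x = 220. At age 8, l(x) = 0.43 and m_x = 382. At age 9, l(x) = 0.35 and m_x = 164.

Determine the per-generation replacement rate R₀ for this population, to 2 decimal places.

858.06

R₀ = Σ l(x) m_x:
  age 4: 0.88 × 0 = 0.0000
  age 5: 0.71 × 390 = 276.9000
  age 6: 0.63 × 410 = 258.3000
  age 7: 0.46 × 220 = 101.2000
  age 8: 0.43 × 382 = 164.2600
  age 9: 0.35 × 164 = 57.4000
R₀ = 0.0000 + 276.9000 + 258.3000 + 101.2000 + 164.2600 + 57.4000 = 858.0600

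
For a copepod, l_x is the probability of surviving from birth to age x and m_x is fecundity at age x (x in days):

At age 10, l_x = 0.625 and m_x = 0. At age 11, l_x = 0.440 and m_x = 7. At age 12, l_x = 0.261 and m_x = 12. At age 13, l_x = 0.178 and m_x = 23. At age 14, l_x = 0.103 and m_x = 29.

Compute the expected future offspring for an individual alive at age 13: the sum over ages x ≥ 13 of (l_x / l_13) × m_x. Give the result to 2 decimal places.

l_13 = 0.178. Conditional survival from age 13 to x is l_x / l_13.
  x=13: (0.178/0.178) × 23 = 23.0000
  x=14: (0.103/0.178) × 29 = 16.7809
Sum = 23.0000 + 16.7809 = 39.7809

39.78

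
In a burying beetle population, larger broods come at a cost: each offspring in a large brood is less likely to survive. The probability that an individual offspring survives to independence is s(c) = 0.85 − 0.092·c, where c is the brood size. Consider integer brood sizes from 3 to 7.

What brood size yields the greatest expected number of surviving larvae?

5

Expected surviving larvae = c × s(c):
  c=3: 3 × 0.574 = 1.722
  c=4: 4 × 0.482 = 1.928
  c=5: 5 × 0.390 = 1.950
  c=6: 6 × 0.298 = 1.788
  c=7: 7 × 0.206 = 1.442
Maximum at c = 5 (1.950 surviving larvae).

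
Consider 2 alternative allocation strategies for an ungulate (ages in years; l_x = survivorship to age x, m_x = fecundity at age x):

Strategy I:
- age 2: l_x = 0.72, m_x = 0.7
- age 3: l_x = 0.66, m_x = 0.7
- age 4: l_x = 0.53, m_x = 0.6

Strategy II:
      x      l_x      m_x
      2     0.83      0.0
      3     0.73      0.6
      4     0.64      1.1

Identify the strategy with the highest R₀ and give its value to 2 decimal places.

Strategy I: R₀ = 0.72×0.7 + 0.66×0.7 + 0.53×0.6 = 1.2840
Strategy II: R₀ = 0.83×0.0 + 0.73×0.6 + 0.64×1.1 = 1.1420
Highest R₀: strategy I with 1.2840.

1.28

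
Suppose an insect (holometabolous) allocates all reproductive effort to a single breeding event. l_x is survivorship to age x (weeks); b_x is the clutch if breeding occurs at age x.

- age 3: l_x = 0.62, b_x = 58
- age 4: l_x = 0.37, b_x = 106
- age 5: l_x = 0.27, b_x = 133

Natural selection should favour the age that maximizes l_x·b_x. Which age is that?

Expected offspring if breeding at age x = l_x × b_x:
  age 3: 0.62 × 58 = 35.960
  age 4: 0.37 × 106 = 39.220
  age 5: 0.27 × 133 = 35.910
Maximum at age 4 (39.220).

4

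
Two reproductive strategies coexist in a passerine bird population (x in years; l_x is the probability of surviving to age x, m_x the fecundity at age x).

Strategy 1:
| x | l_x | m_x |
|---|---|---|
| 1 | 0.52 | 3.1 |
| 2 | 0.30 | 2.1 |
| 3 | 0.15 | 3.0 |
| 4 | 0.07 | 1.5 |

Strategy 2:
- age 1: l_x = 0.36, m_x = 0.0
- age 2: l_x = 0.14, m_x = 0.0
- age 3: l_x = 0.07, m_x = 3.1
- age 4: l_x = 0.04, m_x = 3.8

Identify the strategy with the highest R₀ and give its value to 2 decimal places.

2.80

Strategy 1: R₀ = 0.52×3.1 + 0.30×2.1 + 0.15×3.0 + 0.07×1.5 = 2.7970
Strategy 2: R₀ = 0.36×0.0 + 0.14×0.0 + 0.07×3.1 + 0.04×3.8 = 0.3690
Highest R₀: strategy 1 with 2.7970.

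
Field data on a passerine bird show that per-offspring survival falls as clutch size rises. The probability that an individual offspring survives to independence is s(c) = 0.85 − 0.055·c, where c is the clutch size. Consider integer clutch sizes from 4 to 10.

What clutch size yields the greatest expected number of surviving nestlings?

8

Expected surviving nestlings = c × s(c):
  c=4: 4 × 0.630 = 2.520
  c=5: 5 × 0.575 = 2.875
  c=6: 6 × 0.520 = 3.120
  c=7: 7 × 0.465 = 3.255
  c=8: 8 × 0.410 = 3.280
  c=9: 9 × 0.355 = 3.195
  c=10: 10 × 0.300 = 3.000
Maximum at c = 8 (3.280 surviving nestlings).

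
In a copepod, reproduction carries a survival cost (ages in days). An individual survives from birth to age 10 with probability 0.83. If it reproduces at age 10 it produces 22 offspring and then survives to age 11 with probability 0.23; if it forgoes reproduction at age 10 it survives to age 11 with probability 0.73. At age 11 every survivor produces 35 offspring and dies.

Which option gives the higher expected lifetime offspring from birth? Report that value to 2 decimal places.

24.94

breed at age 10: R₀ = 0.83 × (22 + 0.23 × 35) = 0.83 × 30.0500 = 24.9415
delay to age 11: R₀ = 0.83 × (0.73 × 35) = 0.83 × 25.5500 = 21.2065
Higher: breed at age 10 (24.9415).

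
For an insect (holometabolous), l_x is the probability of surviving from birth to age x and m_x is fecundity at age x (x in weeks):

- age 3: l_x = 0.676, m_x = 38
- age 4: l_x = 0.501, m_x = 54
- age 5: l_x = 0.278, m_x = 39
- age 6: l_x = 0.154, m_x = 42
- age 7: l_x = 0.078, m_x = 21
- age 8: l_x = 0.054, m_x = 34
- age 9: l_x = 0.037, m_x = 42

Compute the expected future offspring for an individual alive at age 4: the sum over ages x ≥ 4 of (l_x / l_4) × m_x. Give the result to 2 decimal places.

98.59

l_4 = 0.501. Conditional survival from age 4 to x is l_x / l_4.
  x=4: (0.501/0.501) × 54 = 54.0000
  x=5: (0.278/0.501) × 39 = 21.6407
  x=6: (0.154/0.501) × 42 = 12.9102
  x=7: (0.078/0.501) × 21 = 3.2695
  x=8: (0.054/0.501) × 34 = 3.6647
  x=9: (0.037/0.501) × 42 = 3.1018
Sum = 54.0000 + 21.6407 + 12.9102 + 3.2695 + 3.6647 + 3.1018 = 98.5868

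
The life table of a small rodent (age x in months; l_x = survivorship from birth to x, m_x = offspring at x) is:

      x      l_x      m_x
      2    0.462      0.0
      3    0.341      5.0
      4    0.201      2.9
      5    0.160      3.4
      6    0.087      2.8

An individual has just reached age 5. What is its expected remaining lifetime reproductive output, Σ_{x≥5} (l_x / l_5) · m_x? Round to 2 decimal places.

l_5 = 0.160. Conditional survival from age 5 to x is l_x / l_5.
  x=5: (0.160/0.160) × 3.4 = 3.4000
  x=6: (0.087/0.160) × 2.8 = 1.5225
Sum = 3.4000 + 1.5225 = 4.9225

4.92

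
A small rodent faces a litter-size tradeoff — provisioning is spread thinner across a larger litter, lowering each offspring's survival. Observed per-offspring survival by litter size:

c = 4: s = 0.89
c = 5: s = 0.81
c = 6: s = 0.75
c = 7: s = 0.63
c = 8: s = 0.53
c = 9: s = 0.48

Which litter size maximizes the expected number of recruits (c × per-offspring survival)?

6

Expected recruits = c × s(c):
  c=4: 4 × 0.89 = 3.560
  c=5: 5 × 0.81 = 4.050
  c=6: 6 × 0.75 = 4.500
  c=7: 7 × 0.63 = 4.410
  c=8: 8 × 0.53 = 4.240
  c=9: 9 × 0.48 = 4.320
Maximum at c = 6 (4.500 recruits).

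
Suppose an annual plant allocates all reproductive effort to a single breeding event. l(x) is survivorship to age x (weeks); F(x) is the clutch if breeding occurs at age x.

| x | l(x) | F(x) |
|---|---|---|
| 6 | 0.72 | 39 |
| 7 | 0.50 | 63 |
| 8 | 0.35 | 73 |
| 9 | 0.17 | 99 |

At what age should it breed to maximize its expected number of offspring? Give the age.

Expected offspring if breeding at age x = l(x) × F(x):
  age 6: 0.72 × 39 = 28.080
  age 7: 0.50 × 63 = 31.500
  age 8: 0.35 × 73 = 25.550
  age 9: 0.17 × 99 = 16.830
Maximum at age 7 (31.500).

7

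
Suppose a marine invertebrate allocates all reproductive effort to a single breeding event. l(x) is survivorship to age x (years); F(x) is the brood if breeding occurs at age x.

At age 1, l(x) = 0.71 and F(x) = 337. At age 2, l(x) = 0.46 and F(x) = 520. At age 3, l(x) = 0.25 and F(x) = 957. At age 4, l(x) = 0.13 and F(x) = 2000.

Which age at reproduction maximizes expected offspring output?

4

Expected offspring if breeding at age x = l(x) × F(x):
  age 1: 0.71 × 337 = 239.270
  age 2: 0.46 × 520 = 239.200
  age 3: 0.25 × 957 = 239.250
  age 4: 0.13 × 2000 = 260.000
Maximum at age 4 (260.000).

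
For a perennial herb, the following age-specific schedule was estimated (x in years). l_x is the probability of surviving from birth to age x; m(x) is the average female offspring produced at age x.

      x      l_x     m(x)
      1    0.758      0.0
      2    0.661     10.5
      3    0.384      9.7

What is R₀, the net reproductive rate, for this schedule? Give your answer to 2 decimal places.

10.67

R₀ = Σ l_x m(x):
  age 1: 0.758 × 0.0 = 0.0000
  age 2: 0.661 × 10.5 = 6.9405
  age 3: 0.384 × 9.7 = 3.7248
R₀ = 0.0000 + 6.9405 + 3.7248 = 10.6653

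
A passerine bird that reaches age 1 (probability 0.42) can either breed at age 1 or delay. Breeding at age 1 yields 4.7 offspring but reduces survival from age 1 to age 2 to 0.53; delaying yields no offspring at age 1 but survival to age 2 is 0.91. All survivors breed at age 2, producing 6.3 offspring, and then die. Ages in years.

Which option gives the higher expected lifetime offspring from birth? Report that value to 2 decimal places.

3.38

breed at age 1: R₀ = 0.42 × (4.7 + 0.53 × 6.3) = 0.42 × 8.0390 = 3.3764
delay to age 2: R₀ = 0.42 × (0.91 × 6.3) = 0.42 × 5.7330 = 2.4079
Higher: breed at age 1 (3.3764).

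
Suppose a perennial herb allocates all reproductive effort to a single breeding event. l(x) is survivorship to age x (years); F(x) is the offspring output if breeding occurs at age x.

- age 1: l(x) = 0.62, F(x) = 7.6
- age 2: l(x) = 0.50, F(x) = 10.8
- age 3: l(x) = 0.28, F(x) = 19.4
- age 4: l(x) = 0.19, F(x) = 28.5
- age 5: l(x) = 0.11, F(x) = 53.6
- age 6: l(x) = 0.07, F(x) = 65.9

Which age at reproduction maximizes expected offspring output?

5

Expected offspring if breeding at age x = l(x) × F(x):
  age 1: 0.62 × 7.6 = 4.712
  age 2: 0.50 × 10.8 = 5.400
  age 3: 0.28 × 19.4 = 5.432
  age 4: 0.19 × 28.5 = 5.415
  age 5: 0.11 × 53.6 = 5.896
  age 6: 0.07 × 65.9 = 4.613
Maximum at age 5 (5.896).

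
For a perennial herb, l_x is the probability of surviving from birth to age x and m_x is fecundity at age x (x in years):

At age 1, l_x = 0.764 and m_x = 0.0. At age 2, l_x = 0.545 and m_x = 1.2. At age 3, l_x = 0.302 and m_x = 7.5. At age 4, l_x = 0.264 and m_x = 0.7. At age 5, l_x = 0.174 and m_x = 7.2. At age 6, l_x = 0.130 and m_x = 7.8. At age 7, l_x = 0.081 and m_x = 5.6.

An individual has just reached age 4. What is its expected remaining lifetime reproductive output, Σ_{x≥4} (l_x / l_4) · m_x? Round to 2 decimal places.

11.00

l_4 = 0.264. Conditional survival from age 4 to x is l_x / l_4.
  x=4: (0.264/0.264) × 0.7 = 0.7000
  x=5: (0.174/0.264) × 7.2 = 4.7455
  x=6: (0.130/0.264) × 7.8 = 3.8409
  x=7: (0.081/0.264) × 5.6 = 1.7182
Sum = 0.7000 + 4.7455 + 3.8409 + 1.7182 = 11.0045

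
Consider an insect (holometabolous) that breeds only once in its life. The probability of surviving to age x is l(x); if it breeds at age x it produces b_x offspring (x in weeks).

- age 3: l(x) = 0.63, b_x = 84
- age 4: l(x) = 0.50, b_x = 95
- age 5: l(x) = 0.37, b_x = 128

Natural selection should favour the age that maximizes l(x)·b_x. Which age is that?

3

Expected offspring if breeding at age x = l(x) × b_x:
  age 3: 0.63 × 84 = 52.920
  age 4: 0.50 × 95 = 47.500
  age 5: 0.37 × 128 = 47.360
Maximum at age 3 (52.920).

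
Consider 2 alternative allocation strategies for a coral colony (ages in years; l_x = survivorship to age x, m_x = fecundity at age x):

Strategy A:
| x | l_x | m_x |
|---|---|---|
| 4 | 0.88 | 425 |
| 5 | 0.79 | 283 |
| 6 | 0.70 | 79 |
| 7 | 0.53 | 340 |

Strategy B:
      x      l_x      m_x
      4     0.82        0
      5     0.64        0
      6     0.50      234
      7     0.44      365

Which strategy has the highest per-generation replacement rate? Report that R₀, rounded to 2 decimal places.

833.07

Strategy A: R₀ = 0.88×425 + 0.79×283 + 0.70×79 + 0.53×340 = 833.0700
Strategy B: R₀ = 0.82×0 + 0.64×0 + 0.50×234 + 0.44×365 = 277.6000
Highest R₀: strategy A with 833.0700.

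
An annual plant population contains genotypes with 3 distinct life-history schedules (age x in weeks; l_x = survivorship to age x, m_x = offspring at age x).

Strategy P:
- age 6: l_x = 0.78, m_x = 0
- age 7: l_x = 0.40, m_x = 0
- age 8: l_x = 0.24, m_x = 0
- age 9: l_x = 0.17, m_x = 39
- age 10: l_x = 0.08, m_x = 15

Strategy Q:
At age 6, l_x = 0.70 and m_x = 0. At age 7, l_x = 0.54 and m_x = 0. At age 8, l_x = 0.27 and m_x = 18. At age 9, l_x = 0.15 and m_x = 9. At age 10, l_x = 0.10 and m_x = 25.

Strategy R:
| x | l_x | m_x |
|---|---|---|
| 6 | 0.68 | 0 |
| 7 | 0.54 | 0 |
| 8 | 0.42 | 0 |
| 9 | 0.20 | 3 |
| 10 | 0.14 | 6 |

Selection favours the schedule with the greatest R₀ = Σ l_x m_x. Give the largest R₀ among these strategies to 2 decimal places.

Strategy P: R₀ = 0.78×0 + 0.40×0 + 0.24×0 + 0.17×39 + 0.08×15 = 7.8300
Strategy Q: R₀ = 0.70×0 + 0.54×0 + 0.27×18 + 0.15×9 + 0.10×25 = 8.7100
Strategy R: R₀ = 0.68×0 + 0.54×0 + 0.42×0 + 0.20×3 + 0.14×6 = 1.4400
Highest R₀: strategy Q with 8.7100.

8.71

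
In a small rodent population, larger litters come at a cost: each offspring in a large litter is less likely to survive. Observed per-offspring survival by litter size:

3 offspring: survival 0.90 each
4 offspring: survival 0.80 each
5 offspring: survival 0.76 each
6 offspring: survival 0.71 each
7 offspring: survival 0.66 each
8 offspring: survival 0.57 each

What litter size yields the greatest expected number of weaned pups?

Expected weaned pups = c × s(c):
  c=3: 3 × 0.90 = 2.700
  c=4: 4 × 0.80 = 3.200
  c=5: 5 × 0.76 = 3.800
  c=6: 6 × 0.71 = 4.260
  c=7: 7 × 0.66 = 4.620
  c=8: 8 × 0.57 = 4.560
Maximum at c = 7 (4.620 weaned pups).

7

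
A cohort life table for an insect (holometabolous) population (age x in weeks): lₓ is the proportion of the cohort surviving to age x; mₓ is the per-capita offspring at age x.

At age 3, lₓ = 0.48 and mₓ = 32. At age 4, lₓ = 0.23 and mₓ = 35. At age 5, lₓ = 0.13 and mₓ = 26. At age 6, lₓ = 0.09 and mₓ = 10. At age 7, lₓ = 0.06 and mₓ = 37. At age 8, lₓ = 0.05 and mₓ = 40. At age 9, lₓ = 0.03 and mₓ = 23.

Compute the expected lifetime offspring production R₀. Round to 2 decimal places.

32.60

R₀ = Σ lₓ mₓ:
  age 3: 0.48 × 32 = 15.3600
  age 4: 0.23 × 35 = 8.0500
  age 5: 0.13 × 26 = 3.3800
  age 6: 0.09 × 10 = 0.9000
  age 7: 0.06 × 37 = 2.2200
  age 8: 0.05 × 40 = 2.0000
  age 9: 0.03 × 23 = 0.6900
R₀ = 15.3600 + 8.0500 + 3.3800 + 0.9000 + 2.2200 + 2.0000 + 0.6900 = 32.6000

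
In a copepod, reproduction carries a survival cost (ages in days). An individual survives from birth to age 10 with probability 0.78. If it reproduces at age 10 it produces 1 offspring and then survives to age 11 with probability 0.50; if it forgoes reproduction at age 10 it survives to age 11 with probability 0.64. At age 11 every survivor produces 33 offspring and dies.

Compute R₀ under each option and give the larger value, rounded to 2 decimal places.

16.47

breed at age 10: R₀ = 0.78 × (1 + 0.50 × 33) = 0.78 × 17.5000 = 13.6500
delay to age 11: R₀ = 0.78 × (0.64 × 33) = 0.78 × 21.1200 = 16.4736
Higher: delay to age 11 (16.4736).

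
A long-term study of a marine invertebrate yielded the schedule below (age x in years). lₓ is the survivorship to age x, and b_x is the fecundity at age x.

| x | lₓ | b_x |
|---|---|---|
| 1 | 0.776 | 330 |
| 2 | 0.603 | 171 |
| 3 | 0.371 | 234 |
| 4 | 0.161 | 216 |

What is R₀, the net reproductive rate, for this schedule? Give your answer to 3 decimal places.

R₀ = Σ lₓ b_x:
  age 1: 0.776 × 330 = 256.0800
  age 2: 0.603 × 171 = 103.1130
  age 3: 0.371 × 234 = 86.8140
  age 4: 0.161 × 216 = 34.7760
R₀ = 256.0800 + 103.1130 + 86.8140 + 34.7760 = 480.7830

480.783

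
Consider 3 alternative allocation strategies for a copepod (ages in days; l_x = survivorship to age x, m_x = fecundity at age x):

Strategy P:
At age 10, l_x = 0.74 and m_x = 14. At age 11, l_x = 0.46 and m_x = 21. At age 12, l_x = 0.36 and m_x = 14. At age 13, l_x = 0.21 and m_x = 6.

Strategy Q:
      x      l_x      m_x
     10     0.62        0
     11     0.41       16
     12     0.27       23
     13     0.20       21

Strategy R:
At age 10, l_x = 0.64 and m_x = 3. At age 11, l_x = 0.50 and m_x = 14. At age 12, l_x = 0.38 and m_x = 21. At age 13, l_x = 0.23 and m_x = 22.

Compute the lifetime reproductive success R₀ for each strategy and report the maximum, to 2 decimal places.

Strategy P: R₀ = 0.74×14 + 0.46×21 + 0.36×14 + 0.21×6 = 26.3200
Strategy Q: R₀ = 0.62×0 + 0.41×16 + 0.27×23 + 0.20×21 = 16.9700
Strategy R: R₀ = 0.64×3 + 0.50×14 + 0.38×21 + 0.23×22 = 21.9600
Highest R₀: strategy P with 26.3200.

26.32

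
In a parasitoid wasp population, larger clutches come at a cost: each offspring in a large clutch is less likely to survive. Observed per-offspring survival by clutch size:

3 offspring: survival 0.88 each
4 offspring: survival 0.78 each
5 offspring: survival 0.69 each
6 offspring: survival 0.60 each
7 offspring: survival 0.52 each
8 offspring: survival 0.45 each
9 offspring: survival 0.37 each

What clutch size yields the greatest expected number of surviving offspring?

Expected surviving offspring = c × s(c):
  c=3: 3 × 0.88 = 2.640
  c=4: 4 × 0.78 = 3.120
  c=5: 5 × 0.69 = 3.450
  c=6: 6 × 0.60 = 3.600
  c=7: 7 × 0.52 = 3.640
  c=8: 8 × 0.45 = 3.600
  c=9: 9 × 0.37 = 3.330
Maximum at c = 7 (3.640 surviving offspring).

7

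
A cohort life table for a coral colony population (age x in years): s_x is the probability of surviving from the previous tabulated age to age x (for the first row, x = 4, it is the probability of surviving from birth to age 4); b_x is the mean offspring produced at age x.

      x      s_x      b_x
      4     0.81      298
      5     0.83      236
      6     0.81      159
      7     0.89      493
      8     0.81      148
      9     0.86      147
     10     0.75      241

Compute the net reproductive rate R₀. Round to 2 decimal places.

894.32

Survivorship from birth: l_x = s_4·s_5·…·s_x.
  l_4 = 0.81000
  l_5 = 0.67230
  l_6 = 0.54456
  l_7 = 0.48466
  l_8 = 0.39258
  l_9 = 0.33761
  l_10 = 0.25321
R₀ = Σ l_x b_x:
  age 4: 0.81000 × 298 = 241.3800
  age 5: 0.67230 × 236 = 158.6628
  age 6: 0.54456 × 159 = 86.5850
  age 7: 0.48466 × 493 = 238.9374
  age 8: 0.39258 × 148 = 58.1018
  age 9: 0.33761 × 147 = 49.6287
  age 10: 0.25321 × 241 = 61.0236
R₀ = 241.3800 + 158.6628 + 86.5850 + 238.9374 + 58.1018 + 49.6287 + 61.0236 = 894.3193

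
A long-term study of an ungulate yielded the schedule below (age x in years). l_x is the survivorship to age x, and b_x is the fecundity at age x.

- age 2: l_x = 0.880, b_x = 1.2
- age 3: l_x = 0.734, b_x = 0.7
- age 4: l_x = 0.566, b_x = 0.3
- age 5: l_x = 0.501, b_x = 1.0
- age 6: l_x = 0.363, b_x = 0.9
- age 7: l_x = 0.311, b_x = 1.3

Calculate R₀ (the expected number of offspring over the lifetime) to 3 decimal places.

R₀ = Σ l_x b_x:
  age 2: 0.880 × 1.2 = 1.0560
  age 3: 0.734 × 0.7 = 0.5138
  age 4: 0.566 × 0.3 = 0.1698
  age 5: 0.501 × 1.0 = 0.5010
  age 6: 0.363 × 0.9 = 0.3267
  age 7: 0.311 × 1.3 = 0.4043
R₀ = 1.0560 + 0.5138 + 0.1698 + 0.5010 + 0.3267 + 0.4043 = 2.9716

2.972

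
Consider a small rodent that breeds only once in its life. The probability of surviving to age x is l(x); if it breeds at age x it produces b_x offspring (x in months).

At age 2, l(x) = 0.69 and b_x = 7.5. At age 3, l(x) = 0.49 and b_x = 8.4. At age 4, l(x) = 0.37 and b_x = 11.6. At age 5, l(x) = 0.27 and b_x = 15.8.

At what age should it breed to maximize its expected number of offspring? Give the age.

2

Expected offspring if breeding at age x = l(x) × b_x:
  age 2: 0.69 × 7.5 = 5.175
  age 3: 0.49 × 8.4 = 4.116
  age 4: 0.37 × 11.6 = 4.292
  age 5: 0.27 × 15.8 = 4.266
Maximum at age 2 (5.175).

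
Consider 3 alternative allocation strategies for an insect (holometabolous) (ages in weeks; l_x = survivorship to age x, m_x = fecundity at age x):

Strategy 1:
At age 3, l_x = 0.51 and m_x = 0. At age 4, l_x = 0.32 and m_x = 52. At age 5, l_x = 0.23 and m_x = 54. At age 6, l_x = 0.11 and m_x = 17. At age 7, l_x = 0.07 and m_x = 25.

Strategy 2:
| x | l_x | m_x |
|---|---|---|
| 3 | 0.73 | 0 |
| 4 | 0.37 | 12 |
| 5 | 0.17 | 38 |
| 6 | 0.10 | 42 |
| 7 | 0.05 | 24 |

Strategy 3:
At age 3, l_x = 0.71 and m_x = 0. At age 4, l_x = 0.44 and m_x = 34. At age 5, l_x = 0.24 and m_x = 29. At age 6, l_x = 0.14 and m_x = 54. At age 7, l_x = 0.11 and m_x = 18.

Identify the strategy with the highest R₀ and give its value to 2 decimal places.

Strategy 1: R₀ = 0.51×0 + 0.32×52 + 0.23×54 + 0.11×17 + 0.07×25 = 32.6800
Strategy 2: R₀ = 0.73×0 + 0.37×12 + 0.17×38 + 0.10×42 + 0.05×24 = 16.3000
Strategy 3: R₀ = 0.71×0 + 0.44×34 + 0.24×29 + 0.14×54 + 0.11×18 = 31.4600
Highest R₀: strategy 1 with 32.6800.

32.68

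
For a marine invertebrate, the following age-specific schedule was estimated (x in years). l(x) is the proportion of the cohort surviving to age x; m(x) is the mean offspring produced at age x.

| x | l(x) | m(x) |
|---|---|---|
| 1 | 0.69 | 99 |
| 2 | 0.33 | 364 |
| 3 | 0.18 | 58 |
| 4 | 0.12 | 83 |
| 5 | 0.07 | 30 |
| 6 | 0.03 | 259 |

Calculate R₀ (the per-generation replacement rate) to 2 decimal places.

218.70

R₀ = Σ l(x) m(x):
  age 1: 0.69 × 99 = 68.3100
  age 2: 0.33 × 364 = 120.1200
  age 3: 0.18 × 58 = 10.4400
  age 4: 0.12 × 83 = 9.9600
  age 5: 0.07 × 30 = 2.1000
  age 6: 0.03 × 259 = 7.7700
R₀ = 68.3100 + 120.1200 + 10.4400 + 9.9600 + 2.1000 + 7.7700 = 218.7000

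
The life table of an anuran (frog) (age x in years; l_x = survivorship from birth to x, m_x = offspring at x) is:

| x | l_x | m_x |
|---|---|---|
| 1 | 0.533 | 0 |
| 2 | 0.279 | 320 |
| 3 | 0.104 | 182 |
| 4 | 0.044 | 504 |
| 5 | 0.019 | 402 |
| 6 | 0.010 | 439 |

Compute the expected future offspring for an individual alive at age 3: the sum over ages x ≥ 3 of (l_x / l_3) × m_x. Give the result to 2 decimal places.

l_3 = 0.104. Conditional survival from age 3 to x is l_x / l_3.
  x=3: (0.104/0.104) × 182 = 182.0000
  x=4: (0.044/0.104) × 504 = 213.2308
  x=5: (0.019/0.104) × 402 = 73.4423
  x=6: (0.010/0.104) × 439 = 42.2115
Sum = 182.0000 + 213.2308 + 73.4423 + 42.2115 = 510.8846

510.88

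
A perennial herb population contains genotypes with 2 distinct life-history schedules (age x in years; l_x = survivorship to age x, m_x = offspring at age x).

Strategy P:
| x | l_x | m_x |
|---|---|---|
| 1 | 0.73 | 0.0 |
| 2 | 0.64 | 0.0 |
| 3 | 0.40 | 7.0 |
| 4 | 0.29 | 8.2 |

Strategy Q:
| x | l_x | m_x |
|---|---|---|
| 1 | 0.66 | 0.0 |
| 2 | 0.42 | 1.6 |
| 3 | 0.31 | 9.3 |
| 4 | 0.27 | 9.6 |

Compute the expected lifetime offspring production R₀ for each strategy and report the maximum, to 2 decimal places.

Strategy P: R₀ = 0.73×0.0 + 0.64×0.0 + 0.40×7.0 + 0.29×8.2 = 5.1780
Strategy Q: R₀ = 0.66×0.0 + 0.42×1.6 + 0.31×9.3 + 0.27×9.6 = 6.1470
Highest R₀: strategy Q with 6.1470.

6.15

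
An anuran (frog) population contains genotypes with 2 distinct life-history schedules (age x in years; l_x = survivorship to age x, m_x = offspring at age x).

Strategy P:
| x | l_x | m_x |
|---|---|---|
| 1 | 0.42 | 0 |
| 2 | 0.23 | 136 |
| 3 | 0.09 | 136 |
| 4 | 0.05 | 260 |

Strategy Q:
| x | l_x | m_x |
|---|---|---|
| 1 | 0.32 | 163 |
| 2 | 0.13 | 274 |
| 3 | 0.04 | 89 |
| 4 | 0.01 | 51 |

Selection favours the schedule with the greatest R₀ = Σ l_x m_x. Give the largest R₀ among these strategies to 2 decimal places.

Strategy P: R₀ = 0.42×0 + 0.23×136 + 0.09×136 + 0.05×260 = 56.5200
Strategy Q: R₀ = 0.32×163 + 0.13×274 + 0.04×89 + 0.01×51 = 91.8500
Highest R₀: strategy Q with 91.8500.

91.85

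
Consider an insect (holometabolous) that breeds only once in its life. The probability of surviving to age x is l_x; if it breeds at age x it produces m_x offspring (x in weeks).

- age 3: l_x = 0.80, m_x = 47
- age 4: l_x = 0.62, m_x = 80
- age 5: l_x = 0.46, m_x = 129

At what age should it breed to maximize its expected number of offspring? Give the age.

5

Expected offspring if breeding at age x = l_x × m_x:
  age 3: 0.80 × 47 = 37.600
  age 4: 0.62 × 80 = 49.600
  age 5: 0.46 × 129 = 59.340
Maximum at age 5 (59.340).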